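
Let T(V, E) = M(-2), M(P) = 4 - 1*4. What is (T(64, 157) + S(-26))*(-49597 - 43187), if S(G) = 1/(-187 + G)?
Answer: 30928/71 ≈ 435.61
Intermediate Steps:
M(P) = 0 (M(P) = 4 - 4 = 0)
T(V, E) = 0
(T(64, 157) + S(-26))*(-49597 - 43187) = (0 + 1/(-187 - 26))*(-49597 - 43187) = (0 + 1/(-213))*(-92784) = (0 - 1/213)*(-92784) = -1/213*(-92784) = 30928/71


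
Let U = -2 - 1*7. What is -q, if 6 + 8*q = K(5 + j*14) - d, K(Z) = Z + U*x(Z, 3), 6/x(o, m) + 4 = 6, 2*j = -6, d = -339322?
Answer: -84813/2 ≈ -42407.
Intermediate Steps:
j = -3 (j = (½)*(-6) = -3)
x(o, m) = 3 (x(o, m) = 6/(-4 + 6) = 6/2 = 6*(½) = 3)
U = -9 (U = -2 - 7 = -9)
K(Z) = -27 + Z (K(Z) = Z - 9*3 = Z - 27 = -27 + Z)
q = 84813/2 (q = -¾ + ((-27 + (5 - 3*14)) - 1*(-339322))/8 = -¾ + ((-27 + (5 - 42)) + 339322)/8 = -¾ + ((-27 - 37) + 339322)/8 = -¾ + (-64 + 339322)/8 = -¾ + (⅛)*339258 = -¾ + 169629/4 = 84813/2 ≈ 42407.)
-q = -1*84813/2 = -84813/2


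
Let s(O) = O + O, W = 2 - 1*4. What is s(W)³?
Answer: -64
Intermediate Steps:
W = -2 (W = 2 - 4 = -2)
s(O) = 2*O
s(W)³ = (2*(-2))³ = (-4)³ = -64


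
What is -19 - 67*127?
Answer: -8528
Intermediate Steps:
-19 - 67*127 = -19 - 8509 = -8528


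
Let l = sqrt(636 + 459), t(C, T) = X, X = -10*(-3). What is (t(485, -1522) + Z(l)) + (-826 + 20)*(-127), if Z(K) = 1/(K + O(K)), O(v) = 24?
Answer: 17713808/173 + sqrt(1095)/519 ≈ 1.0239e+5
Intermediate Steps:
X = 30
t(C, T) = 30
l = sqrt(1095) ≈ 33.091
Z(K) = 1/(24 + K) (Z(K) = 1/(K + 24) = 1/(24 + K))
(t(485, -1522) + Z(l)) + (-826 + 20)*(-127) = (30 + 1/(24 + sqrt(1095))) + (-826 + 20)*(-127) = (30 + 1/(24 + sqrt(1095))) - 806*(-127) = (30 + 1/(24 + sqrt(1095))) + 102362 = 102392 + 1/(24 + sqrt(1095))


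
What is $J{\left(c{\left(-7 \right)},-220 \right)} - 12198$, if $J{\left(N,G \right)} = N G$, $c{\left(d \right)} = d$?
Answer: $-10658$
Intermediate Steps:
$J{\left(N,G \right)} = G N$
$J{\left(c{\left(-7 \right)},-220 \right)} - 12198 = \left(-220\right) \left(-7\right) - 12198 = 1540 - 12198 = -10658$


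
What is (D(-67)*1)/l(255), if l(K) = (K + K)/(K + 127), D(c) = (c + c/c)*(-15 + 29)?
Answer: -58828/85 ≈ -692.09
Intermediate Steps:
D(c) = 14 + 14*c (D(c) = (c + 1)*14 = (1 + c)*14 = 14 + 14*c)
l(K) = 2*K/(127 + K) (l(K) = (2*K)/(127 + K) = 2*K/(127 + K))
(D(-67)*1)/l(255) = ((14 + 14*(-67))*1)/((2*255/(127 + 255))) = ((14 - 938)*1)/((2*255/382)) = (-924*1)/((2*255*(1/382))) = -924/255/191 = -924*191/255 = -58828/85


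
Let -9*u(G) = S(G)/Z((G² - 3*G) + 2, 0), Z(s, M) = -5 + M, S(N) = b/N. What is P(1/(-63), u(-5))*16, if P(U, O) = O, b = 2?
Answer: -32/225 ≈ -0.14222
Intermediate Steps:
S(N) = 2/N
u(G) = 2/(45*G) (u(G) = -2/G/(9*(-5 + 0)) = -2/G/(9*(-5)) = -2/G*(-1)/(9*5) = -(-2)/(45*G) = 2/(45*G))
P(1/(-63), u(-5))*16 = ((2/45)/(-5))*16 = ((2/45)*(-⅕))*16 = -2/225*16 = -32/225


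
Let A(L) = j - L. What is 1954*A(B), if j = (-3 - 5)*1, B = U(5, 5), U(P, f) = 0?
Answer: -15632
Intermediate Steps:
B = 0
j = -8 (j = -8*1 = -8)
A(L) = -8 - L
1954*A(B) = 1954*(-8 - 1*0) = 1954*(-8 + 0) = 1954*(-8) = -15632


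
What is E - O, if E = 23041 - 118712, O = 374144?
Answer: -469815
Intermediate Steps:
E = -95671
E - O = -95671 - 1*374144 = -95671 - 374144 = -469815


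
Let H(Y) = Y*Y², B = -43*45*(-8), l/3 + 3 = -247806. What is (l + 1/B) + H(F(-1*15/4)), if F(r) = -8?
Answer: -11516175719/15480 ≈ -7.4394e+5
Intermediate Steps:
l = -743427 (l = -9 + 3*(-247806) = -9 - 743418 = -743427)
B = 15480 (B = -1935*(-8) = 15480)
H(Y) = Y³
(l + 1/B) + H(F(-1*15/4)) = (-743427 + 1/15480) + (-8)³ = (-743427 + 1/15480) - 512 = -11508249959/15480 - 512 = -11516175719/15480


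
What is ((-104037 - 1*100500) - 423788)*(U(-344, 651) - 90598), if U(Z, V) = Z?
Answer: 57141132150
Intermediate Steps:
((-104037 - 1*100500) - 423788)*(U(-344, 651) - 90598) = ((-104037 - 1*100500) - 423788)*(-344 - 90598) = ((-104037 - 100500) - 423788)*(-90942) = (-204537 - 423788)*(-90942) = -628325*(-90942) = 57141132150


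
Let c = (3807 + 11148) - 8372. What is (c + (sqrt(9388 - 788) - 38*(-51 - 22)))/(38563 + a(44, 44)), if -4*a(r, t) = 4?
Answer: 3119/12854 + 5*sqrt(86)/19281 ≈ 0.24505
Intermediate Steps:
a(r, t) = -1 (a(r, t) = -1/4*4 = -1)
c = 6583 (c = 14955 - 8372 = 6583)
(c + (sqrt(9388 - 788) - 38*(-51 - 22)))/(38563 + a(44, 44)) = (6583 + (sqrt(9388 - 788) - 38*(-51 - 22)))/(38563 - 1) = (6583 + (sqrt(8600) - 38*(-73)))/38562 = (6583 + (10*sqrt(86) - 1*(-2774)))*(1/38562) = (6583 + (10*sqrt(86) + 2774))*(1/38562) = (6583 + (2774 + 10*sqrt(86)))*(1/38562) = (9357 + 10*sqrt(86))*(1/38562) = 3119/12854 + 5*sqrt(86)/19281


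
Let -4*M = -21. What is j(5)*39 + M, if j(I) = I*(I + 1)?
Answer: 4701/4 ≈ 1175.3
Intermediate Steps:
M = 21/4 (M = -1/4*(-21) = 21/4 ≈ 5.2500)
j(I) = I*(1 + I)
j(5)*39 + M = (5*(1 + 5))*39 + 21/4 = (5*6)*39 + 21/4 = 30*39 + 21/4 = 1170 + 21/4 = 4701/4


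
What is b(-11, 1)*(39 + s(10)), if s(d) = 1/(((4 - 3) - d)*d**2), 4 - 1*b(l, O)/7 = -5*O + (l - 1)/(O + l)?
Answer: 3194009/1500 ≈ 2129.3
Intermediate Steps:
b(l, O) = 28 + 35*O - 7*(-1 + l)/(O + l) (b(l, O) = 28 - 7*(-5*O + (l - 1)/(O + l)) = 28 - 7*(-5*O + (-1 + l)/(O + l)) = 28 + (35*O - 7*(-1 + l)/(O + l)) = 28 + 35*O - 7*(-1 + l)/(O + l))
s(d) = 1/(d**2*(1 - d)) (s(d) = 1/((1 - d)*d**2) = 1/(d**2*(1 - d)))
b(-11, 1)*(39 + s(10)) = (7*(1 + 3*(-11) + 4*1 + 5*1**2 + 5*1*(-11))/(1 - 11))*(39 - 1/(10**2*(-1 + 10))) = (7*(1 - 33 + 4 + 5*1 - 55)/(-10))*(39 - 1*1/100/9) = (7*(-1/10)*(1 - 33 + 4 + 5 - 55))*(39 - 1*1/100*1/9) = (7*(-1/10)*(-78))*(39 - 1/900) = (273/5)*(35099/900) = 3194009/1500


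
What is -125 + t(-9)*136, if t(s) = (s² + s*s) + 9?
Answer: 23131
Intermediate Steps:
t(s) = 9 + 2*s² (t(s) = (s² + s²) + 9 = 2*s² + 9 = 9 + 2*s²)
-125 + t(-9)*136 = -125 + (9 + 2*(-9)²)*136 = -125 + (9 + 2*81)*136 = -125 + (9 + 162)*136 = -125 + 171*136 = -125 + 23256 = 23131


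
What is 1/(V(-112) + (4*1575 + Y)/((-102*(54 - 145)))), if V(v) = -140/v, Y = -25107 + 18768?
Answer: 476/593 ≈ 0.80270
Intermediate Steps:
Y = -6339
1/(V(-112) + (4*1575 + Y)/((-102*(54 - 145)))) = 1/(-140/(-112) + (4*1575 - 6339)/((-102*(54 - 145)))) = 1/(-140*(-1/112) + (6300 - 6339)/((-102*(-91)))) = 1/(5/4 - 39/9282) = 1/(5/4 - 39*1/9282) = 1/(5/4 - 1/238) = 1/(593/476) = 476/593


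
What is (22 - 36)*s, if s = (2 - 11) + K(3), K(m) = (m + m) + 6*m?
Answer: -210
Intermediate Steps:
K(m) = 8*m (K(m) = 2*m + 6*m = 8*m)
s = 15 (s = (2 - 11) + 8*3 = -9 + 24 = 15)
(22 - 36)*s = (22 - 36)*15 = -14*15 = -210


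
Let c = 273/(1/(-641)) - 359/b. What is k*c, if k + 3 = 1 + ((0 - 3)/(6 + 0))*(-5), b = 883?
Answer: -77259589/883 ≈ -87497.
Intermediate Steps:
c = -154519178/883 (c = 273/(1/(-641)) - 359/883 = 273/(-1/641) - 359*1/883 = 273*(-641) - 359/883 = -174993 - 359/883 = -154519178/883 ≈ -1.7499e+5)
k = ½ (k = -3 + (1 + ((0 - 3)/(6 + 0))*(-5)) = -3 + (1 - 3/6*(-5)) = -3 + (1 - 3*⅙*(-5)) = -3 + (1 - ½*(-5)) = -3 + (1 + 5/2) = -3 + 7/2 = ½ ≈ 0.50000)
k*c = (½)*(-154519178/883) = -77259589/883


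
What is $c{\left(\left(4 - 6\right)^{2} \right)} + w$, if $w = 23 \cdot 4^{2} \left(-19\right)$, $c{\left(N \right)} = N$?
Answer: $-6988$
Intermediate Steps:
$w = -6992$ ($w = 23 \cdot 16 \left(-19\right) = 368 \left(-19\right) = -6992$)
$c{\left(\left(4 - 6\right)^{2} \right)} + w = \left(4 - 6\right)^{2} - 6992 = \left(-2\right)^{2} - 6992 = 4 - 6992 = -6988$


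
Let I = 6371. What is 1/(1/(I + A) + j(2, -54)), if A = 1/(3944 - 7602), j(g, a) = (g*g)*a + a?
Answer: -23305117/6292377932 ≈ -0.0037037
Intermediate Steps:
j(g, a) = a + a*g² (j(g, a) = g²*a + a = a*g² + a = a + a*g²)
A = -1/3658 (A = 1/(-3658) = -1/3658 ≈ -0.00027337)
1/(1/(I + A) + j(2, -54)) = 1/(1/(6371 - 1/3658) - 54*(1 + 2²)) = 1/(1/(23305117/3658) - 54*(1 + 4)) = 1/(3658/23305117 - 54*5) = 1/(3658/23305117 - 270) = 1/(-6292377932/23305117) = -23305117/6292377932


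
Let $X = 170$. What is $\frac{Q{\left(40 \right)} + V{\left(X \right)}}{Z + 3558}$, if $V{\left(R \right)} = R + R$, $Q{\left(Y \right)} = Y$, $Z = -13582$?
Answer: $- \frac{95}{2506} \approx -0.037909$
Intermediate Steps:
$V{\left(R \right)} = 2 R$
$\frac{Q{\left(40 \right)} + V{\left(X \right)}}{Z + 3558} = \frac{40 + 2 \cdot 170}{-13582 + 3558} = \frac{40 + 340}{-10024} = 380 \left(- \frac{1}{10024}\right) = - \frac{95}{2506}$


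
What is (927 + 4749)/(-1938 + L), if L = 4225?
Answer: 5676/2287 ≈ 2.4819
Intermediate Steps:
(927 + 4749)/(-1938 + L) = (927 + 4749)/(-1938 + 4225) = 5676/2287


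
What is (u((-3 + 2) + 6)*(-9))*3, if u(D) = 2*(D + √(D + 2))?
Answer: -270 - 54*√7 ≈ -412.87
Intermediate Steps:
u(D) = 2*D + 2*√(2 + D) (u(D) = 2*(D + √(2 + D)) = 2*D + 2*√(2 + D))
(u((-3 + 2) + 6)*(-9))*3 = ((2*((-3 + 2) + 6) + 2*√(2 + ((-3 + 2) + 6)))*(-9))*3 = ((2*(-1 + 6) + 2*√(2 + (-1 + 6)))*(-9))*3 = ((2*5 + 2*√(2 + 5))*(-9))*3 = ((10 + 2*√7)*(-9))*3 = (-90 - 18*√7)*3 = -270 - 54*√7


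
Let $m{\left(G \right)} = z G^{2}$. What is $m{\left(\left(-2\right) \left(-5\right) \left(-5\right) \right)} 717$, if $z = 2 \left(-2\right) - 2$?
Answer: $-10755000$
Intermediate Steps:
$z = -6$ ($z = -4 - 2 = -6$)
$m{\left(G \right)} = - 6 G^{2}$
$m{\left(\left(-2\right) \left(-5\right) \left(-5\right) \right)} 717 = - 6 \left(\left(-2\right) \left(-5\right) \left(-5\right)\right)^{2} \cdot 717 = - 6 \left(10 \left(-5\right)\right)^{2} \cdot 717 = - 6 \left(-50\right)^{2} \cdot 717 = \left(-6\right) 2500 \cdot 717 = \left(-15000\right) 717 = -10755000$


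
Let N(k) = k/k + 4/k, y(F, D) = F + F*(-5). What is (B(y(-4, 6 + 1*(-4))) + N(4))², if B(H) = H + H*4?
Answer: 6724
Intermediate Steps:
y(F, D) = -4*F (y(F, D) = F - 5*F = -4*F)
B(H) = 5*H (B(H) = H + 4*H = 5*H)
N(k) = 1 + 4/k
(B(y(-4, 6 + 1*(-4))) + N(4))² = (5*(-4*(-4)) + (4 + 4)/4)² = (5*16 + (¼)*8)² = (80 + 2)² = 82² = 6724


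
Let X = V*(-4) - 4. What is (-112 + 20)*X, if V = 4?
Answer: 1840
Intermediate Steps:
X = -20 (X = 4*(-4) - 4 = -16 - 4 = -20)
(-112 + 20)*X = (-112 + 20)*(-20) = -92*(-20) = 1840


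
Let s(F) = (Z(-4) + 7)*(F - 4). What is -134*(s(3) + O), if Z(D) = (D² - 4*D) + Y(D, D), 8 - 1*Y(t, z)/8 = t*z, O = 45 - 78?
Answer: 1072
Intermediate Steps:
O = -33
Y(t, z) = 64 - 8*t*z
Z(D) = 64 - 7*D² - 4*D (Z(D) = (D² - 4*D) + (64 - 8*D*D) = (D² - 4*D) + (64 - 8*D²) = 64 - 7*D² - 4*D)
s(F) = 100 - 25*F (s(F) = ((64 - 7*(-4)² - 4*(-4)) + 7)*(F - 4) = ((64 - 7*16 + 16) + 7)*(-4 + F) = ((64 - 112 + 16) + 7)*(-4 + F) = (-32 + 7)*(-4 + F) = -25*(-4 + F) = 100 - 25*F)
-134*(s(3) + O) = -134*((100 - 25*3) - 33) = -134*((100 - 75) - 33) = -134*(25 - 33) = -134*(-8) = 1072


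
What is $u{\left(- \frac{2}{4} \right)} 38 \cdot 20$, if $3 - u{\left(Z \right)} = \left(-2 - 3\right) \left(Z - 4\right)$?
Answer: $-14820$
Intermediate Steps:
$u{\left(Z \right)} = -17 + 5 Z$ ($u{\left(Z \right)} = 3 - \left(-2 - 3\right) \left(Z - 4\right) = 3 - - 5 \left(-4 + Z\right) = 3 - \left(20 - 5 Z\right) = 3 + \left(-20 + 5 Z\right) = -17 + 5 Z$)
$u{\left(- \frac{2}{4} \right)} 38 \cdot 20 = \left(-17 + 5 \left(- \frac{2}{4}\right)\right) 38 \cdot 20 = \left(-17 + 5 \left(\left(-2\right) \frac{1}{4}\right)\right) 38 \cdot 20 = \left(-17 + 5 \left(- \frac{1}{2}\right)\right) 38 \cdot 20 = \left(-17 - \frac{5}{2}\right) 38 \cdot 20 = \left(- \frac{39}{2}\right) 38 \cdot 20 = \left(-741\right) 20 = -14820$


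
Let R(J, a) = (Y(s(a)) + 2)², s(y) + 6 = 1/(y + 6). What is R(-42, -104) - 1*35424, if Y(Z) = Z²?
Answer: -3133346525343/92236816 ≈ -33971.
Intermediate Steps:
s(y) = -6 + 1/(6 + y) (s(y) = -6 + 1/(y + 6) = -6 + 1/(6 + y))
R(J, a) = (2 + (-35 - 6*a)²/(6 + a)²)² (R(J, a) = (((-35 - 6*a)/(6 + a))² + 2)² = ((-35 - 6*a)²/(6 + a)² + 2)² = (2 + (-35 - 6*a)²/(6 + a)²)²)
R(-42, -104) - 1*35424 = ((35 + 6*(-104))² + 2*(6 - 104)²)²/(6 - 104)⁴ - 1*35424 = ((35 - 624)² + 2*(-98)²)²/(-98)⁴ - 35424 = ((-589)² + 2*9604)²/92236816 - 35424 = (346921 + 19208)²/92236816 - 35424 = (1/92236816)*366129² - 35424 = (1/92236816)*134050444641 - 35424 = 134050444641/92236816 - 35424 = -3133346525343/92236816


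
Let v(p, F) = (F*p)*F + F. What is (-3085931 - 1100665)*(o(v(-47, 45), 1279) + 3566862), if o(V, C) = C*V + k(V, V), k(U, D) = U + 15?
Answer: 494853650193708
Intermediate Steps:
v(p, F) = F + p*F² (v(p, F) = p*F² + F = F + p*F²)
k(U, D) = 15 + U
o(V, C) = 15 + V + C*V (o(V, C) = C*V + (15 + V) = 15 + V + C*V)
(-3085931 - 1100665)*(o(v(-47, 45), 1279) + 3566862) = (-3085931 - 1100665)*((15 + 45*(1 + 45*(-47)) + 1279*(45*(1 + 45*(-47)))) + 3566862) = -4186596*((15 + 45*(1 - 2115) + 1279*(45*(1 - 2115))) + 3566862) = -4186596*((15 + 45*(-2114) + 1279*(45*(-2114))) + 3566862) = -4186596*((15 - 95130 + 1279*(-95130)) + 3566862) = -4186596*((15 - 95130 - 121671270) + 3566862) = -4186596*(-121766385 + 3566862) = -4186596*(-118199523) = 494853650193708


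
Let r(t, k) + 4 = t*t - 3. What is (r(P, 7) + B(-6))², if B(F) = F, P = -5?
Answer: 144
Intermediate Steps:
r(t, k) = -7 + t² (r(t, k) = -4 + (t*t - 3) = -4 + (t² - 3) = -4 + (-3 + t²) = -7 + t²)
(r(P, 7) + B(-6))² = ((-7 + (-5)²) - 6)² = ((-7 + 25) - 6)² = (18 - 6)² = 12² = 144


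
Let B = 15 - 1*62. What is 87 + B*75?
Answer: -3438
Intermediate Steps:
B = -47 (B = 15 - 62 = -47)
87 + B*75 = 87 - 47*75 = 87 - 3525 = -3438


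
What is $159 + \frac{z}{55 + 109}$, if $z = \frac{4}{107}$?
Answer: $\frac{697534}{4387} \approx 159.0$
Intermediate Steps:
$z = \frac{4}{107}$ ($z = 4 \cdot \frac{1}{107} = \frac{4}{107} \approx 0.037383$)
$159 + \frac{z}{55 + 109} = 159 + \frac{1}{55 + 109} \cdot \frac{4}{107} = 159 + \frac{1}{164} \cdot \frac{4}{107} = 159 + \frac{1}{4387} = \frac{697534}{4387}$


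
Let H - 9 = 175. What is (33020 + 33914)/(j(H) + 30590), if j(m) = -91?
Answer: 9562/4357 ≈ 2.1946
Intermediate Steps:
H = 184 (H = 9 + 175 = 184)
(33020 + 33914)/(j(H) + 30590) = (33020 + 33914)/(-91 + 30590) = 66934/30499 = 66934*(1/30499) = 9562/4357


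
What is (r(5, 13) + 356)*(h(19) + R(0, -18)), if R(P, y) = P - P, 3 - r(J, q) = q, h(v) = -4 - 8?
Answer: -4152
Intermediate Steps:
h(v) = -12
r(J, q) = 3 - q
R(P, y) = 0
(r(5, 13) + 356)*(h(19) + R(0, -18)) = ((3 - 1*13) + 356)*(-12 + 0) = ((3 - 13) + 356)*(-12) = (-10 + 356)*(-12) = 346*(-12) = -4152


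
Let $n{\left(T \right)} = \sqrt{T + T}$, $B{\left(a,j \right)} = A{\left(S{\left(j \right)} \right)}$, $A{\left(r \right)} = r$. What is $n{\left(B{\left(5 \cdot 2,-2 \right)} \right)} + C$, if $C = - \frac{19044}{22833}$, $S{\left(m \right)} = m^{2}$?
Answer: $- \frac{2116}{2537} + 2 \sqrt{2} \approx 1.9944$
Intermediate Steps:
$B{\left(a,j \right)} = j^{2}$
$n{\left(T \right)} = \sqrt{2} \sqrt{T}$ ($n{\left(T \right)} = \sqrt{2 T} = \sqrt{2} \sqrt{T}$)
$C = - \frac{2116}{2537}$ ($C = \left(-19044\right) \frac{1}{22833} = - \frac{2116}{2537} \approx -0.83406$)
$n{\left(B{\left(5 \cdot 2,-2 \right)} \right)} + C = \sqrt{2} \sqrt{\left(-2\right)^{2}} - \frac{2116}{2537} = \sqrt{2} \sqrt{4} - \frac{2116}{2537} = \sqrt{2} \cdot 2 - \frac{2116}{2537} = 2 \sqrt{2} - \frac{2116}{2537} = - \frac{2116}{2537} + 2 \sqrt{2}$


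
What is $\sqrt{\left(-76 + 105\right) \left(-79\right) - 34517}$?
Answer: $2 i \sqrt{9202} \approx 191.85 i$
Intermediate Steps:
$\sqrt{\left(-76 + 105\right) \left(-79\right) - 34517} = \sqrt{29 \left(-79\right) - 34517} = \sqrt{-2291 - 34517} = \sqrt{-36808} = 2 i \sqrt{9202}$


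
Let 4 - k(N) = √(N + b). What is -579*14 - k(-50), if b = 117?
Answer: -8110 + √67 ≈ -8101.8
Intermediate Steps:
k(N) = 4 - √(117 + N) (k(N) = 4 - √(N + 117) = 4 - √(117 + N))
-579*14 - k(-50) = -579*14 - (4 - √(117 - 50)) = -8106 - (4 - √67) = -8106 + (-4 + √67) = -8110 + √67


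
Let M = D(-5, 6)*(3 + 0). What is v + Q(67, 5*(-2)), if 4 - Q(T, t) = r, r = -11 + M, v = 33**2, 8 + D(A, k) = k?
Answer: 1110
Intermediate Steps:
D(A, k) = -8 + k
v = 1089
M = -6 (M = (-8 + 6)*(3 + 0) = -2*3 = -6)
r = -17 (r = -11 - 6 = -17)
Q(T, t) = 21 (Q(T, t) = 4 - 1*(-17) = 4 + 17 = 21)
v + Q(67, 5*(-2)) = 1089 + 21 = 1110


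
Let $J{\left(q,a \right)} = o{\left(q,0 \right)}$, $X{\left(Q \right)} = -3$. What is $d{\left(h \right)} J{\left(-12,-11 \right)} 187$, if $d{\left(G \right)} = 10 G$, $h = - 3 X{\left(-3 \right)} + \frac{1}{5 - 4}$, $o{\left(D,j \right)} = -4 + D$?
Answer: $-299200$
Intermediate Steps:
$J{\left(q,a \right)} = -4 + q$
$h = 10$ ($h = \left(-3\right) \left(-3\right) + \frac{1}{5 - 4} = 9 + 1^{-1} = 9 + 1 = 10$)
$d{\left(h \right)} J{\left(-12,-11 \right)} 187 = 10 \cdot 10 \left(-4 - 12\right) 187 = 100 \left(-16\right) 187 = \left(-1600\right) 187 = -299200$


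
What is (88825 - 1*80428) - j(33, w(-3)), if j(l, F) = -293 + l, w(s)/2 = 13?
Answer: 8657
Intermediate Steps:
w(s) = 26 (w(s) = 2*13 = 26)
(88825 - 1*80428) - j(33, w(-3)) = (88825 - 1*80428) - (-293 + 33) = (88825 - 80428) - 1*(-260) = 8397 + 260 = 8657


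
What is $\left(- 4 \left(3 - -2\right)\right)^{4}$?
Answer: $160000$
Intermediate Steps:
$\left(- 4 \left(3 - -2\right)\right)^{4} = \left(- 4 \left(3 + 2\right)\right)^{4} = \left(\left(-4\right) 5\right)^{4} = \left(-20\right)^{4} = 160000$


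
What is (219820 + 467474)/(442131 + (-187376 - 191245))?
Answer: 114549/10585 ≈ 10.822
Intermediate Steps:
(219820 + 467474)/(442131 + (-187376 - 191245)) = 687294/(442131 - 378621) = 687294/63510 = 687294*(1/63510) = 114549/10585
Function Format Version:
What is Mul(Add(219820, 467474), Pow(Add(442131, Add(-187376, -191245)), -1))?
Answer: Rational(114549, 10585) ≈ 10.822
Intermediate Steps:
Mul(Add(219820, 467474), Pow(Add(442131, Add(-187376, -191245)), -1)) = Mul(687294, Pow(Add(442131, -378621), -1)) = Mul(687294, Pow(63510, -1)) = Mul(687294, Rational(1, 63510)) = Rational(114549, 10585)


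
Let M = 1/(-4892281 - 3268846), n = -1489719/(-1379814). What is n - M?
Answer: 4052595777709/3753612430126 ≈ 1.0797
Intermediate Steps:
n = 496573/459938 (n = -1489719*(-1/1379814) = 496573/459938 ≈ 1.0797)
M = -1/8161127 (M = 1/(-8161127) = -1/8161127 ≈ -1.2253e-7)
n - M = 496573/459938 - 1*(-1/8161127) = 496573/459938 + 1/8161127 = 4052595777709/3753612430126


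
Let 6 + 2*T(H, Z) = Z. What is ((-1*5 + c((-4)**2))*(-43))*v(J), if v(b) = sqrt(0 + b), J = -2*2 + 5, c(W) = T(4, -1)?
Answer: 731/2 ≈ 365.50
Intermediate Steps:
T(H, Z) = -3 + Z/2
c(W) = -7/2 (c(W) = -3 + (1/2)*(-1) = -3 - 1/2 = -7/2)
J = 1 (J = -4 + 5 = 1)
v(b) = sqrt(b)
((-1*5 + c((-4)**2))*(-43))*v(J) = ((-1*5 - 7/2)*(-43))*sqrt(1) = ((-5 - 7/2)*(-43))*1 = -17/2*(-43)*1 = (731/2)*1 = 731/2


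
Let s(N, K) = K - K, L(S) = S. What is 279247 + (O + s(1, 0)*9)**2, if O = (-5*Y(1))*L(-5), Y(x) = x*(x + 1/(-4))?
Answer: 4473577/16 ≈ 2.7960e+5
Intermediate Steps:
s(N, K) = 0
Y(x) = x*(-1/4 + x) (Y(x) = x*(x - 1/4) = x*(-1/4 + x))
O = 75/4 (O = -5*(-1/4 + 1)*(-5) = -5*3/4*(-5) = -15/4*(-5) = 75/4 ≈ 18.750)
279247 + (O + s(1, 0)*9)**2 = 279247 + (75/4 + 0*9)**2 = 279247 + (75/4 + 0)**2 = 279247 + (75/4)**2 = 279247 + 5625/16 = 4473577/16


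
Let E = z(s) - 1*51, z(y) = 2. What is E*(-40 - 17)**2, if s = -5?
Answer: -159201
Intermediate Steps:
E = -49 (E = 2 - 1*51 = 2 - 51 = -49)
E*(-40 - 17)**2 = -49*(-40 - 17)**2 = -49*(-57)**2 = -49*3249 = -159201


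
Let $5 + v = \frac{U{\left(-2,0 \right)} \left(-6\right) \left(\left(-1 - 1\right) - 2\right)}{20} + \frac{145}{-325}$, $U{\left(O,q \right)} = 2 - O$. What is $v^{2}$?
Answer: $\frac{1764}{4225} \approx 0.41751$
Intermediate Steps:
$v = - \frac{42}{65}$ ($v = -5 + \left(\frac{\left(2 - -2\right) \left(-6\right) \left(\left(-1 - 1\right) - 2\right)}{20} + \frac{145}{-325}\right) = -5 + \left(\left(2 + 2\right) \left(-6\right) \left(-2 - 2\right) \frac{1}{20} + 145 \left(- \frac{1}{325}\right)\right) = -5 - \left(\frac{29}{65} - 4 \left(-6\right) \left(-4\right) \frac{1}{20}\right) = -5 - \left(\frac{29}{65} - \left(-24\right) \left(-4\right) \frac{1}{20}\right) = -5 + \left(96 \cdot \frac{1}{20} - \frac{29}{65}\right) = -5 + \left(\frac{24}{5} - \frac{29}{65}\right) = -5 + \frac{283}{65} = - \frac{42}{65} \approx -0.64615$)
$v^{2} = \left(- \frac{42}{65}\right)^{2} = \frac{1764}{4225}$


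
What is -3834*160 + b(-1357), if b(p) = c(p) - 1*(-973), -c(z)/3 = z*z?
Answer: -6136814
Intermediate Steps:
c(z) = -3*z² (c(z) = -3*z*z = -3*z²)
b(p) = 973 - 3*p² (b(p) = -3*p² - 1*(-973) = -3*p² + 973 = 973 - 3*p²)
-3834*160 + b(-1357) = -3834*160 + (973 - 3*(-1357)²) = -613440 + (973 - 3*1841449) = -613440 + (973 - 5524347) = -613440 - 5523374 = -6136814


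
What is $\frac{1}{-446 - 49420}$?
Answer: $- \frac{1}{49866} \approx -2.0054 \cdot 10^{-5}$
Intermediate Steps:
$\frac{1}{-446 - 49420} = \frac{1}{-49866} = - \frac{1}{49866}$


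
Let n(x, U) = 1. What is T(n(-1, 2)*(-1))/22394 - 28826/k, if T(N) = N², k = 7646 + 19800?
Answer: -322750999/307312862 ≈ -1.0502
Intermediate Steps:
k = 27446
T(n(-1, 2)*(-1))/22394 - 28826/k = (1*(-1))²/22394 - 28826/27446 = (-1)²*(1/22394) - 28826*1/27446 = 1*(1/22394) - 14413/13723 = 1/22394 - 14413/13723 = -322750999/307312862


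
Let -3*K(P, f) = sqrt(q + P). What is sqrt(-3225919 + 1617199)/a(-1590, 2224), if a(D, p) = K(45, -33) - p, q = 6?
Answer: -26688*I*sqrt(100545)/14838511 + 12*I*sqrt(569755)/14838511 ≈ -0.56969*I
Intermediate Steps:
K(P, f) = -sqrt(6 + P)/3
a(D, p) = -p - sqrt(51)/3 (a(D, p) = -sqrt(6 + 45)/3 - p = -sqrt(51)/3 - p = -p - sqrt(51)/3)
sqrt(-3225919 + 1617199)/a(-1590, 2224) = sqrt(-3225919 + 1617199)/(-1*2224 - sqrt(51)/3) = sqrt(-1608720)/(-2224 - sqrt(51)/3) = (4*I*sqrt(100545))/(-2224 - sqrt(51)/3) = 4*I*sqrt(100545)/(-2224 - sqrt(51)/3)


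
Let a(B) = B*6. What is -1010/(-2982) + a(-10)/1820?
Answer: 5926/19383 ≈ 0.30573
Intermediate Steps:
a(B) = 6*B
-1010/(-2982) + a(-10)/1820 = -1010/(-2982) + (6*(-10))/1820 = -1010*(-1/2982) - 60*1/1820 = 505/1491 - 3/91 = 5926/19383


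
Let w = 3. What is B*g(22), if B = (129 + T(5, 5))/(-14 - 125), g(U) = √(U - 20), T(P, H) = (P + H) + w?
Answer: -142*√2/139 ≈ -1.4447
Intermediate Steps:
T(P, H) = 3 + H + P (T(P, H) = (P + H) + 3 = (H + P) + 3 = 3 + H + P)
g(U) = √(-20 + U)
B = -142/139 (B = (129 + (3 + 5 + 5))/(-14 - 125) = (129 + 13)/(-139) = 142*(-1/139) = -142/139 ≈ -1.0216)
B*g(22) = -142*√(-20 + 22)/139 = -142*√2/139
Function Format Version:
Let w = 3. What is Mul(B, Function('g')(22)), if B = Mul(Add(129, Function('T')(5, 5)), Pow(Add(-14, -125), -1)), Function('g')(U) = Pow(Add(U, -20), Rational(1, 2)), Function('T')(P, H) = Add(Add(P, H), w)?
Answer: Mul(Rational(-142, 139), Pow(2, Rational(1, 2))) ≈ -1.4447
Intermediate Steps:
Function('T')(P, H) = Add(3, H, P) (Function('T')(P, H) = Add(Add(P, H), 3) = Add(Add(H, P), 3) = Add(3, H, P))
Function('g')(U) = Pow(Add(-20, U), Rational(1, 2))
B = Rational(-142, 139) (B = Mul(Add(129, Add(3, 5, 5)), Pow(Add(-14, -125), -1)) = Mul(Add(129, 13), Pow(-139, -1)) = Mul(142, Rational(-1, 139)) = Rational(-142, 139) ≈ -1.0216)
Mul(B, Function('g')(22)) = Mul(Rational(-142, 139), Pow(Add(-20, 22), Rational(1, 2))) = Mul(Rational(-142, 139), Pow(2, Rational(1, 2)))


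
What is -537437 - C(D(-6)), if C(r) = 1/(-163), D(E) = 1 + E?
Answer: -87602230/163 ≈ -5.3744e+5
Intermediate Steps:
C(r) = -1/163
-537437 - C(D(-6)) = -537437 - 1*(-1/163) = -537437 + 1/163 = -87602230/163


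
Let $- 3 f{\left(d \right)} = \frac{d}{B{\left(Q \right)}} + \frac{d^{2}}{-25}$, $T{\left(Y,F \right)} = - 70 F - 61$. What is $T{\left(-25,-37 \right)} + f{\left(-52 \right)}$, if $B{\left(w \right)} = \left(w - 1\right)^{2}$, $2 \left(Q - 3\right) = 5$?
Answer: $\frac{15587899}{6075} \approx 2565.9$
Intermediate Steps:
$Q = \frac{11}{2}$ ($Q = 3 + \frac{1}{2} \cdot 5 = 3 + \frac{5}{2} = \frac{11}{2} \approx 5.5$)
$B{\left(w \right)} = \left(-1 + w\right)^{2}$
$T{\left(Y,F \right)} = -61 - 70 F$
$f{\left(d \right)} = - \frac{4 d}{243} + \frac{d^{2}}{75}$ ($f{\left(d \right)} = - \frac{\frac{d}{\left(-1 + \frac{11}{2}\right)^{2}} + \frac{d^{2}}{-25}}{3} = - \frac{\frac{d}{\left(\frac{9}{2}\right)^{2}} + d^{2} \left(- \frac{1}{25}\right)}{3} = - \frac{\frac{d}{\frac{81}{4}} - \frac{d^{2}}{25}}{3} = - \frac{d \frac{4}{81} - \frac{d^{2}}{25}}{3} = - \frac{\frac{4 d}{81} - \frac{d^{2}}{25}}{3} = - \frac{- \frac{d^{2}}{25} + \frac{4 d}{81}}{3} = - \frac{4 d}{243} + \frac{d^{2}}{75}$)
$T{\left(-25,-37 \right)} + f{\left(-52 \right)} = \left(-61 - -2590\right) + \frac{1}{6075} \left(-52\right) \left(-100 + 81 \left(-52\right)\right) = \left(-61 + 2590\right) + \frac{1}{6075} \left(-52\right) \left(-100 - 4212\right) = 2529 + \frac{1}{6075} \left(-52\right) \left(-4312\right) = 2529 + \frac{224224}{6075} = \frac{15587899}{6075}$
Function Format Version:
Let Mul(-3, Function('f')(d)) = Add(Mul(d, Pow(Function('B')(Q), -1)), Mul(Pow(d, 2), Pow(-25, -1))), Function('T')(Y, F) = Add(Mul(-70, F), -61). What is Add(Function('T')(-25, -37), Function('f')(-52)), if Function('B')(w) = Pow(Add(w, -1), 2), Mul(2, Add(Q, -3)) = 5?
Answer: Rational(15587899, 6075) ≈ 2565.9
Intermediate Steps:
Q = Rational(11, 2) (Q = Add(3, Mul(Rational(1, 2), 5)) = Add(3, Rational(5, 2)) = Rational(11, 2) ≈ 5.5000)
Function('B')(w) = Pow(Add(-1, w), 2)
Function('T')(Y, F) = Add(-61, Mul(-70, F))
Function('f')(d) = Add(Mul(Rational(-4, 243), d), Mul(Rational(1, 75), Pow(d, 2))) (Function('f')(d) = Mul(Rational(-1, 3), Add(Mul(d, Pow(Pow(Add(-1, Rational(11, 2)), 2), -1)), Mul(Pow(d, 2), Pow(-25, -1)))) = Mul(Rational(-1, 3), Add(Mul(d, Pow(Pow(Rational(9, 2), 2), -1)), Mul(Pow(d, 2), Rational(-1, 25)))) = Mul(Rational(-1, 3), Add(Mul(d, Pow(Rational(81, 4), -1)), Mul(Rational(-1, 25), Pow(d, 2)))) = Mul(Rational(-1, 3), Add(Mul(d, Rational(4, 81)), Mul(Rational(-1, 25), Pow(d, 2)))) = Mul(Rational(-1, 3), Add(Mul(Rational(4, 81), d), Mul(Rational(-1, 25), Pow(d, 2)))) = Mul(Rational(-1, 3), Add(Mul(Rational(-1, 25), Pow(d, 2)), Mul(Rational(4, 81), d))) = Add(Mul(Rational(-4, 243), d), Mul(Rational(1, 75), Pow(d, 2))))
Add(Function('T')(-25, -37), Function('f')(-52)) = Add(Add(-61, Mul(-70, -37)), Mul(Rational(1, 6075), -52, Add(-100, Mul(81, -52)))) = Add(Add(-61, 2590), Mul(Rational(1, 6075), -52, Add(-100, -4212))) = Add(2529, Mul(Rational(1, 6075), -52, -4312)) = Add(2529, Rational(224224, 6075)) = Rational(15587899, 6075)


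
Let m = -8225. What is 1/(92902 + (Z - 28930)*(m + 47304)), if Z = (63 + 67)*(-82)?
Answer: -1/1547044708 ≈ -6.4639e-10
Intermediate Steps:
Z = -10660 (Z = 130*(-82) = -10660)
1/(92902 + (Z - 28930)*(m + 47304)) = 1/(92902 + (-10660 - 28930)*(-8225 + 47304)) = 1/(92902 - 39590*39079) = 1/(92902 - 1547137610) = 1/(-1547044708) = -1/1547044708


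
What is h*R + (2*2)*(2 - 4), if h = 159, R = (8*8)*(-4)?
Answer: -40712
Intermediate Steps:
R = -256 (R = 64*(-4) = -256)
h*R + (2*2)*(2 - 4) = 159*(-256) + (2*2)*(2 - 4) = -40704 + 4*(-2) = -40704 - 8 = -40712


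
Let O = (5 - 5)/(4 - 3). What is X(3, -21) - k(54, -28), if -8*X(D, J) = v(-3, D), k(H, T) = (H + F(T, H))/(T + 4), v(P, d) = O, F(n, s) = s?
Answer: 9/2 ≈ 4.5000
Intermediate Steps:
O = 0 (O = 0/1 = 0*1 = 0)
v(P, d) = 0
k(H, T) = 2*H/(4 + T) (k(H, T) = (H + H)/(T + 4) = (2*H)/(4 + T) = 2*H/(4 + T))
X(D, J) = 0 (X(D, J) = -⅛*0 = 0)
X(3, -21) - k(54, -28) = 0 - 2*54/(4 - 28) = 0 - 2*54/(-24) = 0 - 2*54*(-1)/24 = 0 - 1*(-9/2) = 0 + 9/2 = 9/2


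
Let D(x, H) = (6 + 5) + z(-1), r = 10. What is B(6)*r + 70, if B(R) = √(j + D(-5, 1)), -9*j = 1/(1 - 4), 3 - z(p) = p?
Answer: 70 + 10*√1218/9 ≈ 108.78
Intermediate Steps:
z(p) = 3 - p
D(x, H) = 15 (D(x, H) = (6 + 5) + (3 - 1*(-1)) = 11 + (3 + 1) = 11 + 4 = 15)
j = 1/27 (j = -1/(9*(1 - 4)) = -⅑/(-3) = -⅑*(-⅓) = 1/27 ≈ 0.037037)
B(R) = √1218/9 (B(R) = √(1/27 + 15) = √(406/27) = √1218/9)
B(6)*r + 70 = (√1218/9)*10 + 70 = 10*√1218/9 + 70 = 70 + 10*√1218/9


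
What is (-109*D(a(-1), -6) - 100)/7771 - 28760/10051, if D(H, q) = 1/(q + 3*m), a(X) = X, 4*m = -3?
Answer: -389688776/135658347 ≈ -2.8726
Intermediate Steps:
m = -¾ (m = (¼)*(-3) = -¾ ≈ -0.75000)
D(H, q) = 1/(-9/4 + q) (D(H, q) = 1/(q + 3*(-¾)) = 1/(q - 9/4) = 1/(-9/4 + q))
(-109*D(a(-1), -6) - 100)/7771 - 28760/10051 = (-436/(-9 + 4*(-6)) - 100)/7771 - 28760/10051 = (-436/(-9 - 24) - 100)*(1/7771) - 28760*1/10051 = (-436/(-33) - 100)*(1/7771) - 28760/10051 = (-436*(-1)/33 - 100)*(1/7771) - 28760/10051 = (-109*(-4/33) - 100)*(1/7771) - 28760/10051 = (436/33 - 100)*(1/7771) - 28760/10051 = -2864/33*1/7771 - 28760/10051 = -2864/256443 - 28760/10051 = -389688776/135658347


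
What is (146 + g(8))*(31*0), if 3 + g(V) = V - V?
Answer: 0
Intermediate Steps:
g(V) = -3 (g(V) = -3 + (V - V) = -3 + 0 = -3)
(146 + g(8))*(31*0) = (146 - 3)*(31*0) = 143*0 = 0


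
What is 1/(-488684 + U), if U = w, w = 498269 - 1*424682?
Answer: -1/415097 ≈ -2.4091e-6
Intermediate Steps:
w = 73587 (w = 498269 - 424682 = 73587)
U = 73587
1/(-488684 + U) = 1/(-488684 + 73587) = 1/(-415097) = -1/415097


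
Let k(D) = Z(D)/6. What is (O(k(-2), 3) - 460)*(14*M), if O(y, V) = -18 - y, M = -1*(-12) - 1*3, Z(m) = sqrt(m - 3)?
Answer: -60228 - 21*I*sqrt(5) ≈ -60228.0 - 46.957*I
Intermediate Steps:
Z(m) = sqrt(-3 + m)
k(D) = sqrt(-3 + D)/6
M = 9 (M = 12 - 3 = 9)
(O(k(-2), 3) - 460)*(14*M) = ((-18 - sqrt(-3 - 2)/6) - 460)*(14*9) = ((-18 - sqrt(-5)/6) - 460)*126 = ((-18 - I*sqrt(5)/6) - 460)*126 = (-478 - I*sqrt(5)/6)*126 = -60228 - 21*I*sqrt(5)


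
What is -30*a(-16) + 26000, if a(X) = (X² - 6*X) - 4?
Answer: 15560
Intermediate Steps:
a(X) = -4 + X² - 6*X
-30*a(-16) + 26000 = -30*(-4 + (-16)² - 6*(-16)) + 26000 = -30*(-4 + 256 + 96) + 26000 = -30*348 + 26000 = -10440 + 26000 = 15560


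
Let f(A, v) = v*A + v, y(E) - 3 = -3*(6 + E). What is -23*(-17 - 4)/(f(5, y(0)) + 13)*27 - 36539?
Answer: -403792/11 ≈ -36708.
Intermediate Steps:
y(E) = -15 - 3*E (y(E) = 3 - 3*(6 + E) = 3 + (-18 - 3*E) = -15 - 3*E)
f(A, v) = v + A*v (f(A, v) = A*v + v = v + A*v)
-23*(-17 - 4)/(f(5, y(0)) + 13)*27 - 36539 = -23*(-17 - 4)/((-15 - 3*0)*(1 + 5) + 13)*27 - 36539 = -(-483)/((-15 + 0)*6 + 13)*27 - 36539 = -(-483)/(-15*6 + 13)*27 - 36539 = -(-483)/(-90 + 13)*27 - 36539 = -(-483)/(-77)*27 - 36539 = -(-483)*(-1)/77*27 - 36539 = -23*3/11*27 - 36539 = -69/11*27 - 36539 = -1863/11 - 36539 = -403792/11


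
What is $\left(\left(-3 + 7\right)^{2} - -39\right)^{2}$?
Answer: $3025$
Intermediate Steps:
$\left(\left(-3 + 7\right)^{2} - -39\right)^{2} = \left(4^{2} + 39\right)^{2} = \left(16 + 39\right)^{2} = 55^{2} = 3025$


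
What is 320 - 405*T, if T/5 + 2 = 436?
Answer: -878530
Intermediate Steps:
T = 2170 (T = -10 + 5*436 = -10 + 2180 = 2170)
320 - 405*T = 320 - 405*2170 = 320 - 878850 = -878530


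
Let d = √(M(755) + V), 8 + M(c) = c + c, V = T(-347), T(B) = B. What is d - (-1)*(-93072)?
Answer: -93072 + √1155 ≈ -93038.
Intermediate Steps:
V = -347
M(c) = -8 + 2*c (M(c) = -8 + (c + c) = -8 + 2*c)
d = √1155 (d = √((-8 + 2*755) - 347) = √((-8 + 1510) - 347) = √(1502 - 347) = √1155 ≈ 33.985)
d - (-1)*(-93072) = √1155 - (-1)*(-93072) = √1155 - 1*93072 = √1155 - 93072 = -93072 + √1155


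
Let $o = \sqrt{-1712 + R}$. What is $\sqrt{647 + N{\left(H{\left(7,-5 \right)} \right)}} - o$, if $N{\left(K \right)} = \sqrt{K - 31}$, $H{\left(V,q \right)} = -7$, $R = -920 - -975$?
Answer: $\sqrt{647 + i \sqrt{38}} - i \sqrt{1657} \approx 25.436 - 40.585 i$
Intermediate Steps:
$R = 55$ ($R = -920 + 975 = 55$)
$N{\left(K \right)} = \sqrt{-31 + K}$
$o = i \sqrt{1657}$ ($o = \sqrt{-1712 + 55} = \sqrt{-1657} = i \sqrt{1657} \approx 40.706 i$)
$\sqrt{647 + N{\left(H{\left(7,-5 \right)} \right)}} - o = \sqrt{647 + \sqrt{-31 - 7}} - i \sqrt{1657} = \sqrt{647 + \sqrt{-38}} - i \sqrt{1657} = \sqrt{647 + i \sqrt{38}} - i \sqrt{1657}$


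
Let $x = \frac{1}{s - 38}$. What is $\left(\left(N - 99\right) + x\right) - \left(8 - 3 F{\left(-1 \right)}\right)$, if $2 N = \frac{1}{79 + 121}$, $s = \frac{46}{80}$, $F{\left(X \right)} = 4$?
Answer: $- \frac{56900503}{598800} \approx -95.024$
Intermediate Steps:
$s = \frac{23}{40}$ ($s = 46 \cdot \frac{1}{80} = \frac{23}{40} \approx 0.575$)
$N = \frac{1}{400}$ ($N = \frac{1}{2 \left(79 + 121\right)} = \frac{1}{2 \cdot 200} = \frac{1}{2} \cdot \frac{1}{200} = \frac{1}{400} \approx 0.0025$)
$x = - \frac{40}{1497}$ ($x = \frac{1}{\frac{23}{40} - 38} = \frac{1}{- \frac{1497}{40}} = - \frac{40}{1497} \approx -0.02672$)
$\left(\left(N - 99\right) + x\right) - \left(8 - 3 F{\left(-1 \right)}\right) = \left(\left(\frac{1}{400} - 99\right) - \frac{40}{1497}\right) - \left(8 - 12\right) = \left(- \frac{39599}{400} - \frac{40}{1497}\right) - \left(8 - 12\right) = - \frac{59295703}{598800} - -4 = - \frac{59295703}{598800} + 4 = - \frac{56900503}{598800}$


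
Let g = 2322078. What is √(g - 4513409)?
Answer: I*√2191331 ≈ 1480.3*I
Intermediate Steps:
√(g - 4513409) = √(2322078 - 4513409) = √(-2191331) = I*√2191331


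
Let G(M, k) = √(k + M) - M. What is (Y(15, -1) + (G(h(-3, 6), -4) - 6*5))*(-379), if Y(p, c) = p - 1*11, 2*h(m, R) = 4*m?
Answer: 7580 - 379*I*√10 ≈ 7580.0 - 1198.5*I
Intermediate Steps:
h(m, R) = 2*m (h(m, R) = (4*m)/2 = 2*m)
Y(p, c) = -11 + p (Y(p, c) = p - 11 = -11 + p)
G(M, k) = √(M + k) - M
(Y(15, -1) + (G(h(-3, 6), -4) - 6*5))*(-379) = ((-11 + 15) + ((√(2*(-3) - 4) - 2*(-3)) - 6*5))*(-379) = (4 + ((√(-6 - 4) - 1*(-6)) - 30))*(-379) = (4 + ((√(-10) + 6) - 30))*(-379) = (4 + ((I*√10 + 6) - 30))*(-379) = (4 + ((6 + I*√10) - 30))*(-379) = (4 + (-24 + I*√10))*(-379) = (-20 + I*√10)*(-379) = 7580 - 379*I*√10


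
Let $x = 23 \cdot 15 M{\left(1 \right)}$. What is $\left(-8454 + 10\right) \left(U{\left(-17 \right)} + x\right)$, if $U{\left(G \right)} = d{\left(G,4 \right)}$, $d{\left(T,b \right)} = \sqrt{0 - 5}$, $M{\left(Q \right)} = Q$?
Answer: $-2913180 - 8444 i \sqrt{5} \approx -2.9132 \cdot 10^{6} - 18881.0 i$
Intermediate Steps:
$d{\left(T,b \right)} = i \sqrt{5}$ ($d{\left(T,b \right)} = \sqrt{-5} = i \sqrt{5}$)
$U{\left(G \right)} = i \sqrt{5}$
$x = 345$ ($x = 23 \cdot 15 \cdot 1 = 345 \cdot 1 = 345$)
$\left(-8454 + 10\right) \left(U{\left(-17 \right)} + x\right) = \left(-8454 + 10\right) \left(i \sqrt{5} + 345\right) = - 8444 \left(345 + i \sqrt{5}\right) = -2913180 - 8444 i \sqrt{5}$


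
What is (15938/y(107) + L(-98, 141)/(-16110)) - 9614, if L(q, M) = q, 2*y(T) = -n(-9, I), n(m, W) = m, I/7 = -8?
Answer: -48911701/8055 ≈ -6072.2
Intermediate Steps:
I = -56 (I = 7*(-8) = -56)
y(T) = 9/2 (y(T) = (-1*(-9))/2 = (½)*9 = 9/2)
(15938/y(107) + L(-98, 141)/(-16110)) - 9614 = (15938/(9/2) - 98/(-16110)) - 9614 = (15938*(2/9) - 98*(-1/16110)) - 9614 = (31876/9 + 49/8055) - 9614 = 28529069/8055 - 9614 = -48911701/8055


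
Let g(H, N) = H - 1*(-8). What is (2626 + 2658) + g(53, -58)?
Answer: 5345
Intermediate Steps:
g(H, N) = 8 + H (g(H, N) = H + 8 = 8 + H)
(2626 + 2658) + g(53, -58) = (2626 + 2658) + (8 + 53) = 5284 + 61 = 5345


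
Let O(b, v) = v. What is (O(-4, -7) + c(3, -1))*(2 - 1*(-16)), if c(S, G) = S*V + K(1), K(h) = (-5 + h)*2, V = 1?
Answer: -216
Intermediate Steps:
K(h) = -10 + 2*h
c(S, G) = -8 + S (c(S, G) = S*1 + (-10 + 2*1) = S + (-10 + 2) = S - 8 = -8 + S)
(O(-4, -7) + c(3, -1))*(2 - 1*(-16)) = (-7 + (-8 + 3))*(2 - 1*(-16)) = (-7 - 5)*(2 + 16) = -12*18 = -216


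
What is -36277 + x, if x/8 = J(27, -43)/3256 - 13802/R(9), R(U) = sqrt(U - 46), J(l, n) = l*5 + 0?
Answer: -14764604/407 + 110416*I*sqrt(37)/37 ≈ -36277.0 + 18152.0*I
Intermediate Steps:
J(l, n) = 5*l (J(l, n) = 5*l + 0 = 5*l)
R(U) = sqrt(-46 + U)
x = 135/407 + 110416*I*sqrt(37)/37 (x = 8*((5*27)/3256 - 13802/sqrt(-46 + 9)) = 8*(135*(1/3256) - 13802*(-I*sqrt(37)/37)) = 8*(135/3256 - 13802*(-I*sqrt(37)/37)) = 8*(135/3256 - (-13802)*I*sqrt(37)/37) = 8*(135/3256 + 13802*I*sqrt(37)/37) = 135/407 + 110416*I*sqrt(37)/37 ≈ 0.3317 + 18152.0*I)
-36277 + x = -36277 + (135/407 + 110416*I*sqrt(37)/37) = -14764604/407 + 110416*I*sqrt(37)/37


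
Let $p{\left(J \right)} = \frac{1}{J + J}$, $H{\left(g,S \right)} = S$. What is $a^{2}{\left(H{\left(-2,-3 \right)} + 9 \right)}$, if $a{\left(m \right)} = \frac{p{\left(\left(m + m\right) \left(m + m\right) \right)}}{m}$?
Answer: $\frac{1}{2985984} \approx 3.349 \cdot 10^{-7}$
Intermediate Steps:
$p{\left(J \right)} = \frac{1}{2 J}$
$a{\left(m \right)} = \frac{1}{8 m^{3}}$ ($a{\left(m \right)} = \frac{\frac{1}{2} \frac{1}{\left(m + m\right) \left(m + m\right)}}{m} = \frac{\frac{1}{2} \frac{1}{2 m 2 m}}{m} = \frac{\frac{1}{2} \frac{1}{4 m^{2}}}{m} = \frac{\frac{1}{8} \frac{1}{m^{2}}}{m} = \frac{1}{8 m^{3}}$)
$a^{2}{\left(H{\left(-2,-3 \right)} + 9 \right)} = \left(\frac{1}{8 \left(-3 + 9\right)^{3}}\right)^{2} = \left(\frac{1}{8 \cdot 216}\right)^{2} = \left(\frac{1}{8} \cdot \frac{1}{216}\right)^{2} = \left(\frac{1}{1728}\right)^{2} = \frac{1}{2985984}$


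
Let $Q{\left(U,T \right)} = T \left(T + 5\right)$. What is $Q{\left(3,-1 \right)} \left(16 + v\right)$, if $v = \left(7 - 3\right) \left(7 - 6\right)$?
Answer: $-80$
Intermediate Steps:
$v = 4$ ($v = 4 \cdot 1 = 4$)
$Q{\left(U,T \right)} = T \left(5 + T\right)$
$Q{\left(3,-1 \right)} \left(16 + v\right) = - (5 - 1) \left(16 + 4\right) = \left(-1\right) 4 \cdot 20 = \left(-4\right) 20 = -80$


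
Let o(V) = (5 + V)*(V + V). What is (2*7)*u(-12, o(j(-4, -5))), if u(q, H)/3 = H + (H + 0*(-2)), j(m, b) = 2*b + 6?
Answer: -672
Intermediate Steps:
j(m, b) = 6 + 2*b
o(V) = 2*V*(5 + V) (o(V) = (5 + V)*(2*V) = 2*V*(5 + V))
u(q, H) = 6*H (u(q, H) = 3*(H + (H + 0*(-2))) = 3*(H + (H + 0)) = 3*(H + H) = 3*(2*H) = 6*H)
(2*7)*u(-12, o(j(-4, -5))) = (2*7)*(6*(2*(6 + 2*(-5))*(5 + (6 + 2*(-5))))) = 14*(6*(2*(6 - 10)*(5 + (6 - 10)))) = 14*(6*(2*(-4)*(5 - 4))) = 14*(6*(2*(-4)*1)) = 14*(6*(-8)) = 14*(-48) = -672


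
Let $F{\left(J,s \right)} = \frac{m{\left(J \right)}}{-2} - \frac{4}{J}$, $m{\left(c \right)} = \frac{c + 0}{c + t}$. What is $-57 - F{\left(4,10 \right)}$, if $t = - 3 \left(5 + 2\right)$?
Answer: $- \frac{954}{17} \approx -56.118$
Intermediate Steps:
$t = -21$ ($t = \left(-3\right) 7 = -21$)
$m{\left(c \right)} = \frac{c}{-21 + c}$ ($m{\left(c \right)} = \frac{c + 0}{c - 21} = \frac{c}{-21 + c}$)
$F{\left(J,s \right)} = - \frac{4}{J} - \frac{J}{2 \left(-21 + J\right)}$ ($F{\left(J,s \right)} = \frac{J \frac{1}{-21 + J}}{-2} - \frac{4}{J} = \frac{J}{-21 + J} \left(- \frac{1}{2}\right) - \frac{4}{J} = - \frac{J}{2 \left(-21 + J\right)} - \frac{4}{J} = - \frac{4}{J} - \frac{J}{2 \left(-21 + J\right)}$)
$-57 - F{\left(4,10 \right)} = -57 - \frac{168 - 4^{2} - 32}{2 \cdot 4 \left(-21 + 4\right)} = -57 - \frac{1}{2} \cdot \frac{1}{4} \frac{1}{-17} \left(168 - 16 - 32\right) = -57 - \frac{1}{2} \cdot \frac{1}{4} \left(- \frac{1}{17}\right) \left(168 - 16 - 32\right) = -57 - \frac{1}{2} \cdot \frac{1}{4} \left(- \frac{1}{17}\right) 120 = -57 - - \frac{15}{17} = -57 + \frac{15}{17} = - \frac{954}{17}$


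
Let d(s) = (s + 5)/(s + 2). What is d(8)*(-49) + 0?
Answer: -637/10 ≈ -63.700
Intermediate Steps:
d(s) = (5 + s)/(2 + s)
d(8)*(-49) + 0 = ((5 + 8)/(2 + 8))*(-49) + 0 = (13/10)*(-49) + 0 = -637/10 + 0 = -637/10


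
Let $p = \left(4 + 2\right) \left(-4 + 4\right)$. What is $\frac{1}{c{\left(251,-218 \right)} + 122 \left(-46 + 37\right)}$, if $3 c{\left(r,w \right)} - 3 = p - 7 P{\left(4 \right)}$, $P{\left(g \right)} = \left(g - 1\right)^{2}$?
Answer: $- \frac{1}{1118} \approx -0.00089445$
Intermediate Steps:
$P{\left(g \right)} = \left(-1 + g\right)^{2}$
$p = 0$ ($p = 6 \cdot 0 = 0$)
$c{\left(r,w \right)} = -20$ ($c{\left(r,w \right)} = 1 + \frac{0 - 7 \left(-1 + 4\right)^{2}}{3} = 1 + \frac{0 - 7 \cdot 3^{2}}{3} = 1 + \frac{0 - 63}{3} = 1 + \frac{1}{3} \left(-63\right) = 1 - 21 = -20$)
$\frac{1}{c{\left(251,-218 \right)} + 122 \left(-46 + 37\right)} = \frac{1}{-20 + 122 \left(-46 + 37\right)} = \frac{1}{-20 + 122 \left(-9\right)} = \frac{1}{-20 - 1098} = \frac{1}{-1118} = - \frac{1}{1118}$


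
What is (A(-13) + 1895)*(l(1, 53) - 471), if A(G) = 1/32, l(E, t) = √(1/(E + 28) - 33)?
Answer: -28561911/32 + 60641*I*√6931/464 ≈ -8.9256e+5 + 10880.0*I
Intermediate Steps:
l(E, t) = √(-33 + 1/(28 + E)) (l(E, t) = √(1/(28 + E) - 33) = √(-33 + 1/(28 + E)))
A(G) = 1/32
(A(-13) + 1895)*(l(1, 53) - 471) = (1/32 + 1895)*(√((-923 - 33*1)/(28 + 1)) - 471) = 60641*(√((-923 - 33)/29) - 471)/32 = 60641*(√((1/29)*(-956)) - 471)/32 = 60641*(√(-956/29) - 471)/32 = 60641*(2*I*√6931/29 - 471)/32 = 60641*(-471 + 2*I*√6931/29)/32 = -28561911/32 + 60641*I*√6931/464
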